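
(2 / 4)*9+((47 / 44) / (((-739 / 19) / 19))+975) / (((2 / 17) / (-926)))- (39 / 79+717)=-19704554187071 / 2568764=-7670830.87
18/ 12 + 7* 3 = 45/ 2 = 22.50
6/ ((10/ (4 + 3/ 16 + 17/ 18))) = 739/ 240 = 3.08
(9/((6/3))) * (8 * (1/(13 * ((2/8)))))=11.08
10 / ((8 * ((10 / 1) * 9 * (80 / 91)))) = 91 / 5760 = 0.02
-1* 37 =-37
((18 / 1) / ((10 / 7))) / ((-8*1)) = -63 / 40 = -1.58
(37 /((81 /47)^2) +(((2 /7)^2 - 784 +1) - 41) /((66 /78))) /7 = -137.32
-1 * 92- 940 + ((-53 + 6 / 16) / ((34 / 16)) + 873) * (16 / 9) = 72824 / 153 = 475.97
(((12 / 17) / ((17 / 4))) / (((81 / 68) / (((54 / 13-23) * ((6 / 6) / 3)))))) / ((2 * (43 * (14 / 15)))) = -2800 / 256581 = -0.01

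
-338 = -338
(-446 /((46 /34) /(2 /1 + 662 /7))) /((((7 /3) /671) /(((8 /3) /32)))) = -859791218 /1127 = -762902.59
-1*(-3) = 3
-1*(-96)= 96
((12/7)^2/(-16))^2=81/2401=0.03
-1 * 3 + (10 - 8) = -1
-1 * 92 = -92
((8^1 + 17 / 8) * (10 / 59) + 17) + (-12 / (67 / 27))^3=-6698414693 / 70980068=-94.37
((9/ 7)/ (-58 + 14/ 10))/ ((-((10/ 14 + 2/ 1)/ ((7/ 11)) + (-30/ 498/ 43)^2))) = 1337464905/ 251133565514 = 0.01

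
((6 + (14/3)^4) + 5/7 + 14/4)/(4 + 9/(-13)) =146.47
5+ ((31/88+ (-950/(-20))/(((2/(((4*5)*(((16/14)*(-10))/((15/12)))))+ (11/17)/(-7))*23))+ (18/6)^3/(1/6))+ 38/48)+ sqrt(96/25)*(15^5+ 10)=3541525205/23902428+ 607508*sqrt(6)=1488232.78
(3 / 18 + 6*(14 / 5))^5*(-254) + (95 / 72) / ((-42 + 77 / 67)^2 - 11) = -807253714031377094323 / 2260443712500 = -357121794.08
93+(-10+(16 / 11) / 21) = 19189 / 231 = 83.07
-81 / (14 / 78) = -451.29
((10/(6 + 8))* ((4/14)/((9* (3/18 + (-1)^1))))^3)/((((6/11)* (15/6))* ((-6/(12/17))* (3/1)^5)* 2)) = 704/100425126375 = 0.00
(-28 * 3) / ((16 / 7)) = -36.75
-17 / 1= -17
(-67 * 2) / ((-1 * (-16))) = -67 / 8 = -8.38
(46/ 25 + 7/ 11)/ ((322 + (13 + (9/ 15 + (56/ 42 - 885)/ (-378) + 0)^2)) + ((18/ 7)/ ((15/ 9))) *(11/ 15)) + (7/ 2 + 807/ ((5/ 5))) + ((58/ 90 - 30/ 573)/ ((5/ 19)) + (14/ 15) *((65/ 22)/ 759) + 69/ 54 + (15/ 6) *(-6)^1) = 1059209871623556153749/ 1325605502292783525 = 799.04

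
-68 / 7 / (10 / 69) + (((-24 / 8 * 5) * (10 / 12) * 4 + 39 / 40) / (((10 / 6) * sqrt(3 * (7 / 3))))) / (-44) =-2346 / 35 + 5883 * sqrt(7) / 61600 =-66.78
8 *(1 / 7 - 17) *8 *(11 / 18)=-41536 / 63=-659.30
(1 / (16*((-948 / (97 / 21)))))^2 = 9409 / 101460086784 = 0.00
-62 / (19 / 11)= -682 / 19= -35.89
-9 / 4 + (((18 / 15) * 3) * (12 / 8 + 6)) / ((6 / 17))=297 / 4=74.25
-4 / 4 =-1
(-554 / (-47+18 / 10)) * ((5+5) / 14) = 6925 / 791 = 8.75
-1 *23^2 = -529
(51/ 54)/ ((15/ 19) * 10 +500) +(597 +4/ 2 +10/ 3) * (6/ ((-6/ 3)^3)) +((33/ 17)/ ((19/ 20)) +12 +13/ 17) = -6128641874/ 14026275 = -436.94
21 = 21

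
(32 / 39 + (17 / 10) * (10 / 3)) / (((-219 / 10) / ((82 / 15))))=-1.62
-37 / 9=-4.11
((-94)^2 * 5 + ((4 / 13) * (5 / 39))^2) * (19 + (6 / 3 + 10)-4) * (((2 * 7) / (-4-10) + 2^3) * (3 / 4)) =6262515.22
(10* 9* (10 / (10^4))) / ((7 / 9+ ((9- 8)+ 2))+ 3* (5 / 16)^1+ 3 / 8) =324 / 18325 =0.02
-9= -9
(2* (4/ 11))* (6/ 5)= 48/ 55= 0.87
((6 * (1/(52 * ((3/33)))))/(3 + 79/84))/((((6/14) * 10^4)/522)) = 422037/10757500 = 0.04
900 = 900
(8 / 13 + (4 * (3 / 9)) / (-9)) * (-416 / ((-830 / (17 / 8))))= 5576 / 11205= 0.50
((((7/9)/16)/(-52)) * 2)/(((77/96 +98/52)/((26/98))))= -13/70413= -0.00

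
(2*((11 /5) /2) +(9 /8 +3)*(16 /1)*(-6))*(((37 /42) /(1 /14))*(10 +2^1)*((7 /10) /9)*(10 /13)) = -2039884 /585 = -3486.98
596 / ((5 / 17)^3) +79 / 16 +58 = 46976243 / 2000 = 23488.12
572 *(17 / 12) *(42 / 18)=17017 / 9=1890.78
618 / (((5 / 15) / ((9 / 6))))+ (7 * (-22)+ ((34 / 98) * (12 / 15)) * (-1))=643547 / 245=2626.72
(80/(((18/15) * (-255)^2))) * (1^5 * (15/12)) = 10/7803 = 0.00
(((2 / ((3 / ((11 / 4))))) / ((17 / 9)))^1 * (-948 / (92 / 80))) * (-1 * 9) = 2815560 / 391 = 7200.92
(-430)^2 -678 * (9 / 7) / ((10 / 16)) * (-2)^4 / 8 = 182110.51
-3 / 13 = -0.23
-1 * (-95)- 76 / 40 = 93.10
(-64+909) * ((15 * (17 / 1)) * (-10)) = -2154750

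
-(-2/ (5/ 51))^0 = -1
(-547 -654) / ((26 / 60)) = -36030 / 13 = -2771.54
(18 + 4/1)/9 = 2.44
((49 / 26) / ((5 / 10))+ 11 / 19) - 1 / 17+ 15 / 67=1269722 / 281333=4.51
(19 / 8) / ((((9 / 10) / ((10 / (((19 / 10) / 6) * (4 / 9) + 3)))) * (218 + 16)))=2375 / 66144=0.04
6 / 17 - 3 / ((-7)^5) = 100893 / 285719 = 0.35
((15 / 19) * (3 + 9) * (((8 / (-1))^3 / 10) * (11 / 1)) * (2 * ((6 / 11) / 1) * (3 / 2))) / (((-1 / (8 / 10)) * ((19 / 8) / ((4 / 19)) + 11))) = 21233664 / 67735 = 313.48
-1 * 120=-120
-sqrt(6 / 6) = -1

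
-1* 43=-43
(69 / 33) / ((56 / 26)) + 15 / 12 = 171 / 77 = 2.22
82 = 82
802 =802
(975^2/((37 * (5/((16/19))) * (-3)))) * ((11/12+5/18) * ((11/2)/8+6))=-97196125/8436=-11521.59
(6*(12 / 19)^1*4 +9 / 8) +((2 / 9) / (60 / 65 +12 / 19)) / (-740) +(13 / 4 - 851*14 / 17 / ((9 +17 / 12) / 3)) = -182.30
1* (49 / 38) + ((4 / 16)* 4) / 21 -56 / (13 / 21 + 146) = 2346845 / 2457042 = 0.96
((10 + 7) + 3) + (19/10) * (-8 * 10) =-132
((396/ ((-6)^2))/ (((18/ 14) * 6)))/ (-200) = -77/ 10800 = -0.01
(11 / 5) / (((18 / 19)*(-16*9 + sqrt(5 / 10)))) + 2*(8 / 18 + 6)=24023084 / 1866195 - 209*sqrt(2) / 3732390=12.87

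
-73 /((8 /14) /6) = -1533 /2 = -766.50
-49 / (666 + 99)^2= -49 / 585225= -0.00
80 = 80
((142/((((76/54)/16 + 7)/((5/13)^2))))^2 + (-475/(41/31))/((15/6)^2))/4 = -33404299541269/2744780674961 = -12.17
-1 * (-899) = 899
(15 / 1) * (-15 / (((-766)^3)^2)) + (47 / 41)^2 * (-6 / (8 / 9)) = -3012118867719195665697 / 339578613861540652096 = -8.87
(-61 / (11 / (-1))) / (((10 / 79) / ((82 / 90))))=197579 / 4950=39.91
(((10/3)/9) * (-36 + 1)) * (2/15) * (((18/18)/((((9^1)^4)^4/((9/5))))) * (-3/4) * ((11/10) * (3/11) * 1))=7/18530201888518410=0.00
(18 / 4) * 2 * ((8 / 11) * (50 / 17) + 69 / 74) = 382527 / 13838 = 27.64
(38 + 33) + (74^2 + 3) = 5550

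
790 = 790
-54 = -54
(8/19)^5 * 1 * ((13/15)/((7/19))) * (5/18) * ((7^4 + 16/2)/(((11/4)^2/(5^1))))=13.77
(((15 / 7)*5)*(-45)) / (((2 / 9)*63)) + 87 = 5151 / 98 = 52.56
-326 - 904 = -1230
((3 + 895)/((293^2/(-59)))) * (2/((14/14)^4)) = -1.23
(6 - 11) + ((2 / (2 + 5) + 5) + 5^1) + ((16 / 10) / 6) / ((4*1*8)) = 4447 / 840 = 5.29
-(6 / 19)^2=-36 / 361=-0.10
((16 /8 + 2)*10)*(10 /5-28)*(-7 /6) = 3640 /3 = 1213.33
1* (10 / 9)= 10 / 9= 1.11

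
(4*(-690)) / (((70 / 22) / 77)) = -66792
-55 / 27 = -2.04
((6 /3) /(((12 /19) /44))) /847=38 /231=0.16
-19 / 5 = -3.80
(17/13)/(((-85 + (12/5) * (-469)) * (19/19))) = -85/78689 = -0.00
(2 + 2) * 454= 1816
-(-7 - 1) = 8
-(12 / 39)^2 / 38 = -8 / 3211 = -0.00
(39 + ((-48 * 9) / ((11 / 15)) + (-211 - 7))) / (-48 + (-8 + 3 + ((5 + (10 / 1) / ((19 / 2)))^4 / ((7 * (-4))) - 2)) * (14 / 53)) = 116714705674 / 9498684679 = 12.29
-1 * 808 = -808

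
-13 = -13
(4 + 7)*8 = 88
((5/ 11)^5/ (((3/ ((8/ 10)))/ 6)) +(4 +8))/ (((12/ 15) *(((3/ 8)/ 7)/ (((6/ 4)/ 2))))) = 33908210/ 161051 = 210.54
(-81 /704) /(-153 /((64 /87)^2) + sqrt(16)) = 5184 /12558403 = 0.00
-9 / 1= -9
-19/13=-1.46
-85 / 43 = -1.98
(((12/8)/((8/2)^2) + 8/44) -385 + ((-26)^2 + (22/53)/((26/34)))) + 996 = 1287.82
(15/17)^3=3375/4913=0.69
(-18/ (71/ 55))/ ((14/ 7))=-495/ 71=-6.97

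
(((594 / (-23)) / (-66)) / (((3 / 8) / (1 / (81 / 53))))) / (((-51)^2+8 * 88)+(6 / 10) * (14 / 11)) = 23320 / 112908357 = 0.00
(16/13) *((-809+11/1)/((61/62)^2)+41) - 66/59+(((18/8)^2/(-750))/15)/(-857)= -3632238078384149/3762898460000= -965.28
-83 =-83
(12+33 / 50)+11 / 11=683 / 50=13.66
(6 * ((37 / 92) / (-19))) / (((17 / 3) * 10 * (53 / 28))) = -2331 / 1968685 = -0.00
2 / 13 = 0.15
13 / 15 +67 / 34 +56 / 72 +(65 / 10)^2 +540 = 1792747 / 3060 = 585.87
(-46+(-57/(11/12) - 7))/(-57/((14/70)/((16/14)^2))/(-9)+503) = -0.21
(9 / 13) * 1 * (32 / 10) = 144 / 65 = 2.22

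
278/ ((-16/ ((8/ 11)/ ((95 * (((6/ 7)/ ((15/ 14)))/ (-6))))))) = 417/ 418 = 1.00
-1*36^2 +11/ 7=-9061/ 7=-1294.43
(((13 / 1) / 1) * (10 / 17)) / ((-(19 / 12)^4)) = -2695680 / 2215457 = -1.22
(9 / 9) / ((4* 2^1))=1 / 8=0.12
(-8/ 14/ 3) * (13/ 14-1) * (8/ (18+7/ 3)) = 0.01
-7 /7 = -1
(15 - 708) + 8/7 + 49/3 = -14186/21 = -675.52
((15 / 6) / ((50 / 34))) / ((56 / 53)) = 901 / 560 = 1.61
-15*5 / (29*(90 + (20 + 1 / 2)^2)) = -300 / 59189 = -0.01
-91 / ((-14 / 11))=143 / 2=71.50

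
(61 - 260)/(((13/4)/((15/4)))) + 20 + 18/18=-2712/13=-208.62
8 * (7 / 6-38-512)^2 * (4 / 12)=21687698 / 27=803248.07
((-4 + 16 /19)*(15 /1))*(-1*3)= 2700 /19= 142.11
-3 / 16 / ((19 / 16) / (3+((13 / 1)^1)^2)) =-516 / 19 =-27.16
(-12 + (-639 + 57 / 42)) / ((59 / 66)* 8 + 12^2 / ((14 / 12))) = -300135 / 60328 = -4.98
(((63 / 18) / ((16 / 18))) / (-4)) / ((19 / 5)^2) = -1575 / 23104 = -0.07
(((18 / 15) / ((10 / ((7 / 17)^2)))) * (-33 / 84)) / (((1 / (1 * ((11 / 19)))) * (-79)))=2541 / 43378900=0.00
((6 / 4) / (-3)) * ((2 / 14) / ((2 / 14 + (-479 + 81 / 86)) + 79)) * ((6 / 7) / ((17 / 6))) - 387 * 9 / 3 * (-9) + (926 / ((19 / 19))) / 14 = 33388491438 / 3175277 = 10515.14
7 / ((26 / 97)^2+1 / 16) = 1053808 / 20225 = 52.10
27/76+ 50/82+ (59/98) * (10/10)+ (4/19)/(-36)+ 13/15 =16681421/6870780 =2.43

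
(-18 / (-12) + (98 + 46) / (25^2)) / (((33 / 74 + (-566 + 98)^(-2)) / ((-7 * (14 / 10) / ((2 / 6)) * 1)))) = -1288360166184 / 11293540625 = -114.08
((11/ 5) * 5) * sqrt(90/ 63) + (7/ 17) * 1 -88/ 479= 1857/ 8143 + 11 * sqrt(70)/ 7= 13.38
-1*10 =-10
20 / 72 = 5 / 18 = 0.28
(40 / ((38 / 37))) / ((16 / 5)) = 925 / 76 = 12.17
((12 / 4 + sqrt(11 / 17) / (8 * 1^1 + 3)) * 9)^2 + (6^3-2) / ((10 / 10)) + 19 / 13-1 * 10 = 486 * sqrt(187) / 187 + 2272729 / 2431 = 970.43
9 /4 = 2.25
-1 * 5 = -5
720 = 720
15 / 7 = 2.14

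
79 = 79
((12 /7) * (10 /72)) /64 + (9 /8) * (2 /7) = 437 /1344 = 0.33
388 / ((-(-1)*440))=97 / 110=0.88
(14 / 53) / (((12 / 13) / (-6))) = -91 / 53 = -1.72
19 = 19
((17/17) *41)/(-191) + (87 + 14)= 19250/191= 100.79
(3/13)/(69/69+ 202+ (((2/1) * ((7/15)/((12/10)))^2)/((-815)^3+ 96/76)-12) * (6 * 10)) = -833127452181/1866483202157197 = -0.00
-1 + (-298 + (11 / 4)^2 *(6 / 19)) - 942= -188269 / 152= -1238.61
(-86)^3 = -636056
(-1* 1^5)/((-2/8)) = 4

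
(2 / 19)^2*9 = 36 / 361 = 0.10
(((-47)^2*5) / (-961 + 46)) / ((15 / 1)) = -2209 / 2745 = -0.80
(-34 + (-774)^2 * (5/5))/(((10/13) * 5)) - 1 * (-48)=3894973/25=155798.92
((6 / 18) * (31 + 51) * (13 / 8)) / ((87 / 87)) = 44.42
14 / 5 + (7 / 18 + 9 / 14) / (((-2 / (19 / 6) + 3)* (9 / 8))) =81322 / 25515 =3.19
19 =19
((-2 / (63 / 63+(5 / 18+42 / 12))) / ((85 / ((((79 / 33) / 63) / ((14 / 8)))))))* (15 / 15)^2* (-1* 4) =2528 / 5910135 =0.00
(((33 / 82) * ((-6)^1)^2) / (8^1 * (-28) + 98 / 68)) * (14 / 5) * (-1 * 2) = 80784 / 221605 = 0.36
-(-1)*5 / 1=5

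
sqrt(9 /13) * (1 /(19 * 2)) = 3 * sqrt(13) /494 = 0.02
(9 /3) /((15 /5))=1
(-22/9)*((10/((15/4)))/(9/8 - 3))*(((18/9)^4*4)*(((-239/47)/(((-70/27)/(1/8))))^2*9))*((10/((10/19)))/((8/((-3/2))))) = -5802008454/13530125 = -428.82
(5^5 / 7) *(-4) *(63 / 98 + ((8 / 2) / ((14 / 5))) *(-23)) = 2818750 / 49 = 57525.51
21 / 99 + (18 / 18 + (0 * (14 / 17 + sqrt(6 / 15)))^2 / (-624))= 40 / 33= 1.21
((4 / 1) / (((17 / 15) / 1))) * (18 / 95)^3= 69984 / 2915075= 0.02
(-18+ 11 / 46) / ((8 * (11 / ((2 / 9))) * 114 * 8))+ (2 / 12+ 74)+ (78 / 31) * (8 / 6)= 2101250699 / 27105408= 77.52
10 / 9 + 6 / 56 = 307 / 252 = 1.22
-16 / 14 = -1.14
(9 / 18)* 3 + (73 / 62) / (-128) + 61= 495927 / 7936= 62.49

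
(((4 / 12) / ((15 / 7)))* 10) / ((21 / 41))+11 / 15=509 / 135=3.77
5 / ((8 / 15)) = 75 / 8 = 9.38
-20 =-20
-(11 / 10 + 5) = -61 / 10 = -6.10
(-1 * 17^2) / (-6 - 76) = 289 / 82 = 3.52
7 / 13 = 0.54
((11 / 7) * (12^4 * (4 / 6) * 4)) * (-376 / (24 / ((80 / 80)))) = -9529344 / 7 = -1361334.86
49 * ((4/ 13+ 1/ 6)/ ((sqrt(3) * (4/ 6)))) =20.13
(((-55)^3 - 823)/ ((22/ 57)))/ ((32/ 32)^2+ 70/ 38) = -30179239/ 198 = -152420.40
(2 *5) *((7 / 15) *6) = 28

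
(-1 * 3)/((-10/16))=24/5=4.80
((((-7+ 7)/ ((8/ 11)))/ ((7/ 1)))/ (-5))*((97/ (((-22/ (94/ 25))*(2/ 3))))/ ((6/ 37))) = 0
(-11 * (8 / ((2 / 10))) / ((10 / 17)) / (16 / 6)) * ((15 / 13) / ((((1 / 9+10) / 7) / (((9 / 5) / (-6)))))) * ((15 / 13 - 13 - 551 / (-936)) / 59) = -53201313 / 4147936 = -12.83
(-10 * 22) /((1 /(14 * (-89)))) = 274120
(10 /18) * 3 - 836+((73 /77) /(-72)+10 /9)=-513273 /616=-833.24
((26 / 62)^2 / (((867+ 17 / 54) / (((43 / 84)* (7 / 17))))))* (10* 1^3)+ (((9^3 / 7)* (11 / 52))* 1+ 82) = 5794760794385 / 55702439156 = 104.03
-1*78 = -78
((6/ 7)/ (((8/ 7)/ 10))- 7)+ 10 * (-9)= -179/ 2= -89.50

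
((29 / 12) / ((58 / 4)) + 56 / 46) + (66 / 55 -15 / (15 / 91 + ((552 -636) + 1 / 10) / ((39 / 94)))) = 126472462 / 47576535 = 2.66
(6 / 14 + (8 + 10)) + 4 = 157 / 7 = 22.43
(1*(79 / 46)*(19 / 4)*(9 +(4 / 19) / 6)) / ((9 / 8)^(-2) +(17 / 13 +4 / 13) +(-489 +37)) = -14280435 / 87109832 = -0.16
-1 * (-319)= 319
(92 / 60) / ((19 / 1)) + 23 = 6578 / 285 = 23.08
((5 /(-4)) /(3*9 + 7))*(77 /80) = -77 /2176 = -0.04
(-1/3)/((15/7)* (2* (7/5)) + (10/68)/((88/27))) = -2992/54261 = -0.06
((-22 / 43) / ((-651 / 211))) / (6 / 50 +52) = 116050 / 36474879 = 0.00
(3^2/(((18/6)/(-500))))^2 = 2250000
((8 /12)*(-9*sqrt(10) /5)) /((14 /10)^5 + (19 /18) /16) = -1080000*sqrt(10) /4899791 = -0.70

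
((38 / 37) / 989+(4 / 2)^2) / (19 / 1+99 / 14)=409948 / 2671289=0.15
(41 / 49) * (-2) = -82 / 49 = -1.67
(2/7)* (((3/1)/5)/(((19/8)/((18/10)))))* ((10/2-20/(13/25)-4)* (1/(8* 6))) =-4383/43225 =-0.10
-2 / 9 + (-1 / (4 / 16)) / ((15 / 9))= -118 / 45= -2.62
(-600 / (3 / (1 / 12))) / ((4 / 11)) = -275 / 6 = -45.83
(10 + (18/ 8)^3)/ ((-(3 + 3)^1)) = -1369/ 384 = -3.57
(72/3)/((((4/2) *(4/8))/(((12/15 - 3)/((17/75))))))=-232.94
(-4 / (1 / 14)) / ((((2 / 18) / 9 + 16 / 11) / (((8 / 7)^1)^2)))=-456192 / 9149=-49.86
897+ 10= 907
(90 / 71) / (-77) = -90 / 5467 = -0.02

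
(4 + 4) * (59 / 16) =59 / 2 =29.50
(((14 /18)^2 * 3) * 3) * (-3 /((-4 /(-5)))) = -245 /12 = -20.42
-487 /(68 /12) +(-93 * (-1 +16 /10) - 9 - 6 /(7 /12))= -95811 /595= -161.03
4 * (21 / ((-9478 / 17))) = -102 / 677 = -0.15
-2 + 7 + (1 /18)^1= 91 /18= 5.06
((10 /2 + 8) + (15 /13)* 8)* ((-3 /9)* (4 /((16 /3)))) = -289 /52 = -5.56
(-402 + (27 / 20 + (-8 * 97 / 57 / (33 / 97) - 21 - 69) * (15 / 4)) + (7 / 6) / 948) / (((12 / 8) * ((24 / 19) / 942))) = -828881493563 / 1877040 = -441589.68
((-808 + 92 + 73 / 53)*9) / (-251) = 340875 / 13303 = 25.62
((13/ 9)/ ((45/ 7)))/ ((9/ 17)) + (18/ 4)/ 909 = 316139/ 736290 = 0.43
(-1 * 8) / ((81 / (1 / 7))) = -8 / 567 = -0.01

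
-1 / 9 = -0.11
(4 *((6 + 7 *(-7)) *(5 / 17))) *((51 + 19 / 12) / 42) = -135665 / 2142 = -63.34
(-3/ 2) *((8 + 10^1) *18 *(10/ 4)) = -1215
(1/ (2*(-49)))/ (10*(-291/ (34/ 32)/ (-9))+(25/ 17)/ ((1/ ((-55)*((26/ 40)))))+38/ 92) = -2346/ 57972047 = -0.00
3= 3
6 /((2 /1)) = 3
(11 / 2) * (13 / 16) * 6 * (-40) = -2145 / 2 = -1072.50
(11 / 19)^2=121 / 361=0.34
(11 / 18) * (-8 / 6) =-22 / 27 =-0.81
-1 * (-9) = 9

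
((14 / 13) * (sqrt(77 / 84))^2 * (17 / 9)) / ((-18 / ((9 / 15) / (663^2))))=-77 / 544548420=-0.00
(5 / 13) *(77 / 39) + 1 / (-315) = 40256 / 53235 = 0.76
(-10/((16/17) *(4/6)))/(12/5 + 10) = -1275/992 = -1.29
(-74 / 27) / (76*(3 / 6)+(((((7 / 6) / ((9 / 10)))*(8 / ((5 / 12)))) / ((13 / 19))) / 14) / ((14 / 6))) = -3367 / 48051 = -0.07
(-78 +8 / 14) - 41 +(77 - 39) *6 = 767 / 7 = 109.57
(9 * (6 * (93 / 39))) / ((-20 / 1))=-837 / 130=-6.44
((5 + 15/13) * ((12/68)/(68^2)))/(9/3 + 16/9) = 135/2746367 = 0.00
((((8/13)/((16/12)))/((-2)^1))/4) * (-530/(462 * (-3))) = -265/12012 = -0.02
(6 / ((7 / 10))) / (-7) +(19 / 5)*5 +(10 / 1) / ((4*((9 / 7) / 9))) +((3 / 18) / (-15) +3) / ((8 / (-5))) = 235723 / 7056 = 33.41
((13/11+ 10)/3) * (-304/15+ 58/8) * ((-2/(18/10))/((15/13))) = 37843/810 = 46.72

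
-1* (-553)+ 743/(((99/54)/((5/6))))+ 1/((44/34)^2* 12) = 890.78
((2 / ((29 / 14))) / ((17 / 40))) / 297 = 1120 / 146421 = 0.01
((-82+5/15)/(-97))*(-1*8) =-1960/291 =-6.74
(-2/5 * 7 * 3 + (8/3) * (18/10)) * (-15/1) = 54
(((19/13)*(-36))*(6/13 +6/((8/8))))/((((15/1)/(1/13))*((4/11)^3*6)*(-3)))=177023/87880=2.01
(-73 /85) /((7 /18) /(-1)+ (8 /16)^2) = 2628 /425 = 6.18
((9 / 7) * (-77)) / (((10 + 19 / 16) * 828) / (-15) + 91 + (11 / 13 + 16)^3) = -4350060 / 186932573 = -0.02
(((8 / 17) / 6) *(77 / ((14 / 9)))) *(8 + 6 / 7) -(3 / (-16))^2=1046481 / 30464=34.35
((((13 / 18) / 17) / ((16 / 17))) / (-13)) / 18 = -1 / 5184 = -0.00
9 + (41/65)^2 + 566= 575.40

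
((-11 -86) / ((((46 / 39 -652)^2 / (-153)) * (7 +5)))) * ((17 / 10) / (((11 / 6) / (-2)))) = -383743737 / 70867051640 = -0.01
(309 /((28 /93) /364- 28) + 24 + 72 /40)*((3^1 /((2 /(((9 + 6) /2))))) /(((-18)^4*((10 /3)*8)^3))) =416479 /4991533056000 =0.00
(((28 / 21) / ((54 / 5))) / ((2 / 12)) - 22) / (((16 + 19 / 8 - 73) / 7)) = 32144 / 11799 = 2.72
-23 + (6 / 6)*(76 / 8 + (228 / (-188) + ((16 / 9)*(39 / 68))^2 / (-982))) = -1766343941 / 120046554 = -14.71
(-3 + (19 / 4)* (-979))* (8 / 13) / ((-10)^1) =18613 / 65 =286.35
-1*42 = -42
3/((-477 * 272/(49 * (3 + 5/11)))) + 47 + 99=34727213/237864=146.00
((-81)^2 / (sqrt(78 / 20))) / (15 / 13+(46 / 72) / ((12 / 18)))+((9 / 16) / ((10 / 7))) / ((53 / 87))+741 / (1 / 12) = 52488 * sqrt(390) / 659+75409641 / 8480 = 10465.57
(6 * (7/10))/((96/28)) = 49/40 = 1.22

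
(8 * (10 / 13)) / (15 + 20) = 16 / 91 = 0.18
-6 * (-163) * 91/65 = 6846/5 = 1369.20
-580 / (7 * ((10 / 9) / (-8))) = 4176 / 7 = 596.57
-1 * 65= -65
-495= -495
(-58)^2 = 3364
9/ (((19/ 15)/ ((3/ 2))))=405/ 38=10.66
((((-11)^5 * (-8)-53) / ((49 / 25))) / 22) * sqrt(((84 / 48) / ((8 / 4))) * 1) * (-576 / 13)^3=-769401483264000 * sqrt(14) / 1184183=-2431074203.27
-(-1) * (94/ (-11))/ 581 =-94/ 6391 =-0.01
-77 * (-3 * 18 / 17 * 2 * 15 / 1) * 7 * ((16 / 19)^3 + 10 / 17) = 120692685960 / 1982251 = 60886.68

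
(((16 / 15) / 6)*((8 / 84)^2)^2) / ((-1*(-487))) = 128 / 4262051115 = 0.00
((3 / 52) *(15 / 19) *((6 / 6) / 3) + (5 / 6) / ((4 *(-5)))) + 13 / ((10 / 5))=38375 / 5928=6.47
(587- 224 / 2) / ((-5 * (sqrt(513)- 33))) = 95 * sqrt(57) / 192 + 1045 / 192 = 9.18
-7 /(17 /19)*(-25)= 3325 /17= 195.59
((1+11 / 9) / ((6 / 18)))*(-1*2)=-40 / 3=-13.33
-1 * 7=-7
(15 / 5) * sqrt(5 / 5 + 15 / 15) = 3 * sqrt(2) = 4.24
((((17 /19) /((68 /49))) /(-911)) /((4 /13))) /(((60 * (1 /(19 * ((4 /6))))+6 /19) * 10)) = -637 /13992960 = -0.00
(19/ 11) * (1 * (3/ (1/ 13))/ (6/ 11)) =247/ 2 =123.50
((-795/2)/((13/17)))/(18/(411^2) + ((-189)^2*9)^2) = -253663035/50436706303985326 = -0.00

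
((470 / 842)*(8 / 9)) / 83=1880 / 314487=0.01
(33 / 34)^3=35937 / 39304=0.91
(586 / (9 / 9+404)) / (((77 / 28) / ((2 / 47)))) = 0.02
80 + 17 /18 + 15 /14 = 5167 /63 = 82.02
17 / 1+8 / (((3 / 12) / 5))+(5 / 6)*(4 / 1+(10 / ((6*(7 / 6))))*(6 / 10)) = 3802 / 21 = 181.05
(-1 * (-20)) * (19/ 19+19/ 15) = 136/ 3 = 45.33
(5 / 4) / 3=5 / 12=0.42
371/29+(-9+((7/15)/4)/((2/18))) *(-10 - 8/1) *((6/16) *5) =281.11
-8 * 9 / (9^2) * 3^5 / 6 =-36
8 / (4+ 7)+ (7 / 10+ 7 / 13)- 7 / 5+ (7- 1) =9389 / 1430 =6.57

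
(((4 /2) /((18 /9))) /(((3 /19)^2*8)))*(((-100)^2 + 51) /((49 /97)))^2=1984927094.41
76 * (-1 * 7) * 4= -2128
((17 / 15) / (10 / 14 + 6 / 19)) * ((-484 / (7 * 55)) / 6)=-7106 / 30825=-0.23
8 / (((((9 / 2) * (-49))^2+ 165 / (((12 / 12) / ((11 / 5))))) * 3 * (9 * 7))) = 32 / 37031337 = 0.00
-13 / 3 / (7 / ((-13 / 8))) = 169 / 168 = 1.01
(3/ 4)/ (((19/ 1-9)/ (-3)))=-9/ 40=-0.22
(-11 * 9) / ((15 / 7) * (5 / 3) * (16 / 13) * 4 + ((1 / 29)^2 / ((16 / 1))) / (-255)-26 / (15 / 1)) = -30912401520 / 4948820677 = -6.25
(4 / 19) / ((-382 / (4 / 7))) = -8 / 25403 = -0.00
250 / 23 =10.87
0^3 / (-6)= 0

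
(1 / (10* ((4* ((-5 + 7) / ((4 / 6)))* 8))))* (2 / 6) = 1 / 2880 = 0.00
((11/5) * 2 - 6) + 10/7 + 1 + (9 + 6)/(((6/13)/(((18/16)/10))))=5023/1120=4.48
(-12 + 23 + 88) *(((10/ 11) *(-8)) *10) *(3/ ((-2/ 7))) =75600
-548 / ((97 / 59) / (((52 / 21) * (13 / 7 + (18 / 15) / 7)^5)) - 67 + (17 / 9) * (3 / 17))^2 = -151118371787366663570388783168 / 1224904789703461100734190475625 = -0.12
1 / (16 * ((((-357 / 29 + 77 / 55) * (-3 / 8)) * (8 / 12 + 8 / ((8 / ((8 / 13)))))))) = 377 / 31640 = 0.01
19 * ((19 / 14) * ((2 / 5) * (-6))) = -2166 / 35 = -61.89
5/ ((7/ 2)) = 10/ 7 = 1.43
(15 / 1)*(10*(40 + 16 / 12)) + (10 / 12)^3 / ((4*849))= 4547923325 / 733536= 6200.00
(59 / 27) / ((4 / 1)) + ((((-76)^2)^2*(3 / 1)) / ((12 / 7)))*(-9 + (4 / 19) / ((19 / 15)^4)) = -1068434405023 / 2052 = -520679534.61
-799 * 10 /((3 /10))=-79900 /3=-26633.33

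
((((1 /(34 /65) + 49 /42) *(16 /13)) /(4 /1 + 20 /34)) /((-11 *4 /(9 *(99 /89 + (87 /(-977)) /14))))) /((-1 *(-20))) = -211381503 /22630387780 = -0.01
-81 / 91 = -0.89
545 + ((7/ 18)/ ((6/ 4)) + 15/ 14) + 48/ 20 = 1037101/ 1890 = 548.73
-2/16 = -1/8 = -0.12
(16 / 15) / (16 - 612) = -4 / 2235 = -0.00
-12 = -12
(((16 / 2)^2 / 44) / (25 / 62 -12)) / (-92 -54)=496 / 577357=0.00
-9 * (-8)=72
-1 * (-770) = 770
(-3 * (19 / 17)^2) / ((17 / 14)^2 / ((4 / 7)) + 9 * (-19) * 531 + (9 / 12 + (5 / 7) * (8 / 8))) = 40432 / 979638617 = 0.00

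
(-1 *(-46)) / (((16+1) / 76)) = 3496 / 17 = 205.65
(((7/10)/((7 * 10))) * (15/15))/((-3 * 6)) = -1/1800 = -0.00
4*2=8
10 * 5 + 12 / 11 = 562 / 11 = 51.09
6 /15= 2 /5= 0.40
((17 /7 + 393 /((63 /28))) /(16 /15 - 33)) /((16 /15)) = -278925 /53648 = -5.20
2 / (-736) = -1 / 368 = -0.00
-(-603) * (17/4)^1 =10251/4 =2562.75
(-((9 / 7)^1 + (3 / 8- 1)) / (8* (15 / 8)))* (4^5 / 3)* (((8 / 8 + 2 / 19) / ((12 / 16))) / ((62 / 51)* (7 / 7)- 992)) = 161024 / 7200525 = 0.02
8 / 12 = 2 / 3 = 0.67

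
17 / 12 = 1.42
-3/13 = -0.23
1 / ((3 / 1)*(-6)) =-1 / 18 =-0.06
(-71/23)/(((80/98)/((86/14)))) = -21371/920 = -23.23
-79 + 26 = -53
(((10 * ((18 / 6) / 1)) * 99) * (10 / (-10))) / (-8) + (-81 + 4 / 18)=10457 / 36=290.47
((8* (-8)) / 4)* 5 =-80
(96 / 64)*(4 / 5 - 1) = -3 / 10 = -0.30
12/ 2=6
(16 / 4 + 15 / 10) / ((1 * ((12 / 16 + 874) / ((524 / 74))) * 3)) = 0.01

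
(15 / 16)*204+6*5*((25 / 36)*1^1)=2545 / 12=212.08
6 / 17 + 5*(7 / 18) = 703 / 306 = 2.30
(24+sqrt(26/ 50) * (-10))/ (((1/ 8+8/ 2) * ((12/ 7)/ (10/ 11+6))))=8512/ 363 - 2128 * sqrt(13)/ 1089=16.40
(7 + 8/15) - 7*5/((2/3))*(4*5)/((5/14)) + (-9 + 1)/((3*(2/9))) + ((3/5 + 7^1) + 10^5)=1455947/15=97063.13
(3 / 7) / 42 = 1 / 98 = 0.01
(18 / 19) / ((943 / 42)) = 756 / 17917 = 0.04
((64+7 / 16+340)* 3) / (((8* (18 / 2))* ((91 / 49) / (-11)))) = -166089 / 1664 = -99.81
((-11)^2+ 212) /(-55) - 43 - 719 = -42243 /55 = -768.05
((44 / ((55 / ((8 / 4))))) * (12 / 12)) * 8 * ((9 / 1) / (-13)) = -576 / 65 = -8.86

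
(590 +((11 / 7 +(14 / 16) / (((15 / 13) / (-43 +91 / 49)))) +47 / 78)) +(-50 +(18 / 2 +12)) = 1452289 / 2730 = 531.97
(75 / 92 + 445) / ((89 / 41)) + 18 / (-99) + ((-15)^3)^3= -3462516473706111 / 90068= -38443359169.81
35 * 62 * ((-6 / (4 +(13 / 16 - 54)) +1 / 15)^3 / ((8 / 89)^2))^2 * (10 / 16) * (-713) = -1184215094511536248196677505329529 / 1773682491929320224368640000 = -667659.01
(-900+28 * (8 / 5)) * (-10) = 8552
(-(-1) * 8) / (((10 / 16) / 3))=38.40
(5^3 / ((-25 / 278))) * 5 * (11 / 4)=-38225 / 2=-19112.50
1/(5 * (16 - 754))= -1/3690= -0.00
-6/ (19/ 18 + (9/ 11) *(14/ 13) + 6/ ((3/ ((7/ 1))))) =-0.38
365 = 365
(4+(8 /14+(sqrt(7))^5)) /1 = 32 /7+49 * sqrt(7) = 134.21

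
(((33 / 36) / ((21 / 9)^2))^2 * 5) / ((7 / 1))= 5445 / 268912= 0.02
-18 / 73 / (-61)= 18 / 4453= 0.00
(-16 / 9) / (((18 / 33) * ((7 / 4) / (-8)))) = 2816 / 189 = 14.90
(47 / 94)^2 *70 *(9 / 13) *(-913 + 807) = -1284.23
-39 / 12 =-13 / 4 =-3.25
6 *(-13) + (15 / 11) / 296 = -78.00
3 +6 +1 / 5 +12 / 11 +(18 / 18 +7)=1006 / 55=18.29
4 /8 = 0.50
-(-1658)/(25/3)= 4974/25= 198.96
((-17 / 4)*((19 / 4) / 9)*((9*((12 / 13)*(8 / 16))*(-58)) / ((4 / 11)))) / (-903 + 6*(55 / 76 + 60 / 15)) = -1957703 / 1152216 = -1.70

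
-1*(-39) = 39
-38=-38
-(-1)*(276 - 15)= 261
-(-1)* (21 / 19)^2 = 441 / 361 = 1.22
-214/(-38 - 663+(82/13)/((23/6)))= 0.31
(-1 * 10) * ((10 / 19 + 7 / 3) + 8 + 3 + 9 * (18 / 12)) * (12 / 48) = -68.40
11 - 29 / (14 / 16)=-155 / 7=-22.14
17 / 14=1.21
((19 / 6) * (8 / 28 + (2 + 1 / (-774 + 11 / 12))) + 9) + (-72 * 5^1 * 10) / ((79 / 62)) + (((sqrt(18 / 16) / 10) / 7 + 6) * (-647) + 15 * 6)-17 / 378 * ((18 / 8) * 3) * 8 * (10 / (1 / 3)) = -6683.74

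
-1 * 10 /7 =-10 /7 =-1.43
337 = 337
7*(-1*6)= -42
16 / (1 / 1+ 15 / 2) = 32 / 17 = 1.88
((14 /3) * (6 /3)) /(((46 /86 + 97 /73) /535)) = 4702222 /1755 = 2679.33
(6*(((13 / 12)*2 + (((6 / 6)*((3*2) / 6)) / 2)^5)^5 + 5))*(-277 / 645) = -127141846829887 / 876525649920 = -145.05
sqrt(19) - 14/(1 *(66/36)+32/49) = -4116/731+sqrt(19) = -1.27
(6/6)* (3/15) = 1/5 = 0.20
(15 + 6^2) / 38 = 51 / 38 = 1.34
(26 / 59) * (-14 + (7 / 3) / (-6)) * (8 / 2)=-13468 / 531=-25.36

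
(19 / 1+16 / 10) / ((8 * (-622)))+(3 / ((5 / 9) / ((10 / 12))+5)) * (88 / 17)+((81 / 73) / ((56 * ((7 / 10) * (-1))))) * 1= 69650145461 / 25719774640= 2.71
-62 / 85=-0.73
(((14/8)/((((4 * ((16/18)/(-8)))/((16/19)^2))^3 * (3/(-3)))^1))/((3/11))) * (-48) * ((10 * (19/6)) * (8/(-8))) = 98099527680/2476099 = 39618.58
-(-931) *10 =9310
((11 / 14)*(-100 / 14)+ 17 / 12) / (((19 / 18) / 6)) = -22203 / 931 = -23.85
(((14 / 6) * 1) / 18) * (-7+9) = 7 / 27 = 0.26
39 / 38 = 1.03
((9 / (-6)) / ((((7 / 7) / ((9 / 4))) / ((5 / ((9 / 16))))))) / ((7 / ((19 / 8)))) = -285 / 28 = -10.18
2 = 2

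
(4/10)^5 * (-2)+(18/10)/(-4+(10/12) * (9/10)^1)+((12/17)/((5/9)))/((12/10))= 334606/690625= 0.48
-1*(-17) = 17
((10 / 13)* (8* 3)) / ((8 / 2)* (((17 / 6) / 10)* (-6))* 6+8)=-300 / 533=-0.56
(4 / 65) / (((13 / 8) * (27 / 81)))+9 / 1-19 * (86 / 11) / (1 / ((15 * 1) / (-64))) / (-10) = 3350409 / 594880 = 5.63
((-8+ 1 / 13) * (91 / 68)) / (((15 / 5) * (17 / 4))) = -721 / 867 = -0.83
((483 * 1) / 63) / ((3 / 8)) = 184 / 9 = 20.44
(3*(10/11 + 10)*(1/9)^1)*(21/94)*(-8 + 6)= -1.62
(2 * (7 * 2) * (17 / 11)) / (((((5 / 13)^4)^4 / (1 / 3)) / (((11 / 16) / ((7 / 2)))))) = 11312082356114057297 / 915527343750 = 12355810.49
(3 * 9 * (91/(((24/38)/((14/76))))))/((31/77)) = 441441/248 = 1780.00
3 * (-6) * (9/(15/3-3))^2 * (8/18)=-162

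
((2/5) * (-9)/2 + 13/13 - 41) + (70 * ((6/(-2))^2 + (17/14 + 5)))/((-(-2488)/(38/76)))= -1034659/24880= -41.59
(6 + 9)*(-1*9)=-135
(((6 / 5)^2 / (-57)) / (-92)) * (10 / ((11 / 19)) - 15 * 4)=-282 / 24035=-0.01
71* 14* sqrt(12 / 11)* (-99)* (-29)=2980669.73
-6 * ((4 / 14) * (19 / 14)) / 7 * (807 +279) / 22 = -61902 / 3773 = -16.41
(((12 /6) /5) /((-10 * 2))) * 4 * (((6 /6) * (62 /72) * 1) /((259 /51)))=-527 /38850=-0.01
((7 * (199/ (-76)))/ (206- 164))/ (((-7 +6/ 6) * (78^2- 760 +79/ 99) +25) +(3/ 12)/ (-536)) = 586652/ 42914765587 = 0.00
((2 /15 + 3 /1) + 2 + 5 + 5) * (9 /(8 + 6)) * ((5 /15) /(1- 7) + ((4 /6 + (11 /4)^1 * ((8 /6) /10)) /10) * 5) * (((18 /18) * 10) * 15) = 18841 /28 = 672.89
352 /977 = 0.36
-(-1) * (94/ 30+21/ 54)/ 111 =317/ 9990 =0.03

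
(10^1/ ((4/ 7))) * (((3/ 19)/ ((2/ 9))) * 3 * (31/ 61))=87885/ 4636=18.96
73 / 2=36.50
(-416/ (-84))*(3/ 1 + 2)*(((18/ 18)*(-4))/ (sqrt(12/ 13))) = -1040*sqrt(39)/ 63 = -103.09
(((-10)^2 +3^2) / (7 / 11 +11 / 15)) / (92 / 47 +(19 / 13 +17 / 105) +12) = 104893425 / 20537072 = 5.11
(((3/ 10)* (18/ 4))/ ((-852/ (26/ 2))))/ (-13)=9/ 5680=0.00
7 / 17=0.41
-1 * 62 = -62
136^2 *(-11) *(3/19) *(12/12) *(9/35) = -5493312/665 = -8260.62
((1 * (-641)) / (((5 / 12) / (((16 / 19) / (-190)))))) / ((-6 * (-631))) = 10256 / 5694775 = 0.00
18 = 18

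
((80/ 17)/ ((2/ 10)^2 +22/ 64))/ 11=64000/ 57409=1.11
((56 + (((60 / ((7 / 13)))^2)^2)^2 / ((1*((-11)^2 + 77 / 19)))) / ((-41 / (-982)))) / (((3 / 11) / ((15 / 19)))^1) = 59174985944938619986512560 / 4490779979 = 13176995137070958.24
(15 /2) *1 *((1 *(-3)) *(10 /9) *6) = -150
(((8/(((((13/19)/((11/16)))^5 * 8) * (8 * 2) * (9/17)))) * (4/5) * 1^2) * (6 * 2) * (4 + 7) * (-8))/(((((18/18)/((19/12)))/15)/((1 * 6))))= -1416859015834097/97332232192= -14556.94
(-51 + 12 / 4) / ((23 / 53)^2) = -134832 / 529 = -254.88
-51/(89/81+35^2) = -0.04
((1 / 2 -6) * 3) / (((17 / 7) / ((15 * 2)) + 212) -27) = -3465 / 38867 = -0.09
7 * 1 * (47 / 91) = 47 / 13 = 3.62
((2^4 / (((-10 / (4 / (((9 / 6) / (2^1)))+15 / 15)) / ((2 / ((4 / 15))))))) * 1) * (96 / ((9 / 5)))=-4053.33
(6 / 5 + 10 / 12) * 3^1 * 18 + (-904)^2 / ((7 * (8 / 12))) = 6132963 / 35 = 175227.51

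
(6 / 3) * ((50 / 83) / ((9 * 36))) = 25 / 6723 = 0.00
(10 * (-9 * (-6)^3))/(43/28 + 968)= 181440/9049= 20.05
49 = 49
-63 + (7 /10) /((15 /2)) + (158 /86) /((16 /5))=-3216359 /51600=-62.33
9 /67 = 0.13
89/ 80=1.11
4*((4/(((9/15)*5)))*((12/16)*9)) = 36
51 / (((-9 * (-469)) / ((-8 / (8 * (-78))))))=17 / 109746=0.00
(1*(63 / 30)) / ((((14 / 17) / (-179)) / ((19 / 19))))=-9129 / 20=-456.45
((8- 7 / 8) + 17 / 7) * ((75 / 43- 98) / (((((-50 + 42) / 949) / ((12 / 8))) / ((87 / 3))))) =182824617495 / 38528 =4745240.28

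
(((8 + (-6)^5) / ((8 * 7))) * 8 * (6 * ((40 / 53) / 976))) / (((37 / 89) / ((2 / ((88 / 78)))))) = -21.95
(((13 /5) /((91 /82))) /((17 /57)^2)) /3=88806 /10115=8.78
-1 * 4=-4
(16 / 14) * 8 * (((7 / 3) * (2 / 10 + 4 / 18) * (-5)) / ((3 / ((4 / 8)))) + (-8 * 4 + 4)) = -21344 / 81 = -263.51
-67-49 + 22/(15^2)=-115.90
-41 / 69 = -0.59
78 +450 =528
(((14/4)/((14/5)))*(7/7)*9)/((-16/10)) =-225/32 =-7.03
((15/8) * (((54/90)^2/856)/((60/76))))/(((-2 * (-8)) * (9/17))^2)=5491/394444800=0.00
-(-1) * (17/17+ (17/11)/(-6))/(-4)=-49/264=-0.19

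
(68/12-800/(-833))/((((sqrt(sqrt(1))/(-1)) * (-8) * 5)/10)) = 16561/9996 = 1.66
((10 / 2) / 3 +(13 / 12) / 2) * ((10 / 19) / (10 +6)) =265 / 3648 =0.07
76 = 76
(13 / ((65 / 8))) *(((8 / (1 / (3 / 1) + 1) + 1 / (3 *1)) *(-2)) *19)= -5776 / 15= -385.07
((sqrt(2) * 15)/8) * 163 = 2445 * sqrt(2)/8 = 432.22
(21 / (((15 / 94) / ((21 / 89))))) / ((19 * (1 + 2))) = 4606 / 8455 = 0.54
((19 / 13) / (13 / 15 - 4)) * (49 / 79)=-13965 / 48269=-0.29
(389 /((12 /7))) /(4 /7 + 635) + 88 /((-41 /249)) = -1169056355 /2188908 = -534.08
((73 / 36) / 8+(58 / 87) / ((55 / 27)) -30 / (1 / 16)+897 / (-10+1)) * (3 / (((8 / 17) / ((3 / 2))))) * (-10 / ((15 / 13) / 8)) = 2027171341 / 5280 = 383933.97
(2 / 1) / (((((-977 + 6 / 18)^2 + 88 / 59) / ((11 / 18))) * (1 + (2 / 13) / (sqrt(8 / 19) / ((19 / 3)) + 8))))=480909 * sqrt(38) / 9757350336889988 + 6133167469 / 4878675168444994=0.00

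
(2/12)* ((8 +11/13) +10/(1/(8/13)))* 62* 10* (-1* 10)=-15500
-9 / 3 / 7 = -3 / 7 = -0.43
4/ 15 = 0.27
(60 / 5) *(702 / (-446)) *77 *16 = -5189184 / 223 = -23269.88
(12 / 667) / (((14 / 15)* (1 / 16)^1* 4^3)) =45 / 9338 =0.00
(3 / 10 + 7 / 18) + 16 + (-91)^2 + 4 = 373576 / 45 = 8301.69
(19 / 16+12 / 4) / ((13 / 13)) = 67 / 16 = 4.19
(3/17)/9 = 0.02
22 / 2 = 11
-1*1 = -1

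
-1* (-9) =9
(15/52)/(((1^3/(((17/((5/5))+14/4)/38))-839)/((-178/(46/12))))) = 54735/3420859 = 0.02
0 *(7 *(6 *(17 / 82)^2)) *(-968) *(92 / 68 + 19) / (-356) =0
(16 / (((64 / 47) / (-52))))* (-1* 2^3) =4888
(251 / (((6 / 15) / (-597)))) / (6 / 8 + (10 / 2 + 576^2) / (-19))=28470930 / 1327067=21.45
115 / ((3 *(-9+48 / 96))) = -230 / 51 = -4.51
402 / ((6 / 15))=1005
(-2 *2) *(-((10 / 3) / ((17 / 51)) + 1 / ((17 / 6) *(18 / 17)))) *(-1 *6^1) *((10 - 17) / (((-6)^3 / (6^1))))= -434 / 9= -48.22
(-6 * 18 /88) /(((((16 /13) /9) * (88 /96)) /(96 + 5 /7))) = -6415929 /6776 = -946.86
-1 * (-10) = 10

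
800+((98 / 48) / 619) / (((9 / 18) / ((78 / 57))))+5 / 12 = 112965679 / 141132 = 800.43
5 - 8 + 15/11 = -18/11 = -1.64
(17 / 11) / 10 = 0.15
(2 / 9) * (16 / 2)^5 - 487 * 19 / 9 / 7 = 149833 / 21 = 7134.90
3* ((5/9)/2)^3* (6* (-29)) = -3625/324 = -11.19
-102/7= -14.57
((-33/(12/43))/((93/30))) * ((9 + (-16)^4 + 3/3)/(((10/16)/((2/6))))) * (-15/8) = 77508145/31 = 2500262.74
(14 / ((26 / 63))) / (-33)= -147 / 143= -1.03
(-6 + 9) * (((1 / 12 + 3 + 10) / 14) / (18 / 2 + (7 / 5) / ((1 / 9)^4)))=785 / 2574432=0.00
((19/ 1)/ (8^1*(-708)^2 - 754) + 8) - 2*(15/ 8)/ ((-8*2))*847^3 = 18272011310409511/ 128299456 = 142416904.02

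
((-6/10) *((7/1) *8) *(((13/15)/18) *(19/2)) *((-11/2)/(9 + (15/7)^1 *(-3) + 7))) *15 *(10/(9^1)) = 266266/1809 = 147.19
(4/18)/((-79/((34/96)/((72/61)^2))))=-63257/88459776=-0.00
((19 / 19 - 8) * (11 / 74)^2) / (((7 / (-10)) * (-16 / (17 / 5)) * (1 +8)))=-2057 / 394272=-0.01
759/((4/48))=9108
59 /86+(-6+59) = 4617 /86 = 53.69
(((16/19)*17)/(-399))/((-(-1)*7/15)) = -1360/17689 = -0.08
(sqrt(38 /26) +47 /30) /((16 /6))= 3 *sqrt(247) /104 +47 /80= 1.04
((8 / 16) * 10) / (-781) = -5 / 781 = -0.01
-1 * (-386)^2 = -148996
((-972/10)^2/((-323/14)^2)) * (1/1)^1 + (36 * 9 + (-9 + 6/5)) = 871015161/2608225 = 333.95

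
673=673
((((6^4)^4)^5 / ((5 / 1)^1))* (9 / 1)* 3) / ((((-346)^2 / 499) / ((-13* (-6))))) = 46946038634519461626188800447151611382829037283186315564021434023936 / 149645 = 313716052220384654523631300000000000000000000000000000000000000.00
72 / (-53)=-72 / 53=-1.36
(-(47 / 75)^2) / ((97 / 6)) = -4418 / 181875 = -0.02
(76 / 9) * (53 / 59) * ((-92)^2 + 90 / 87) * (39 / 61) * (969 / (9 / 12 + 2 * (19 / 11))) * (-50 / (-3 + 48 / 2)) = -22527545.69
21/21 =1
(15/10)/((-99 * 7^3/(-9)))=3/7546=0.00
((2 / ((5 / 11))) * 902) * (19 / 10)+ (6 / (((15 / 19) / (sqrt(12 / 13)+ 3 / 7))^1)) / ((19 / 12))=48 * sqrt(39) / 65+ 1319986 / 175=7547.39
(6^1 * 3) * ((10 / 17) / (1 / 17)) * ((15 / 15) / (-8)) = -45 / 2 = -22.50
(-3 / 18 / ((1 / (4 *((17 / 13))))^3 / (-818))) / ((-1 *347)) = -128602688 / 2287077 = -56.23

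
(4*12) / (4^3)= 3 / 4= 0.75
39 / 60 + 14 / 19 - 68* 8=-206193 / 380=-542.61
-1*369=-369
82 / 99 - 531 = -52487 / 99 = -530.17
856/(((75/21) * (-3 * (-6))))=2996/225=13.32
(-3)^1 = -3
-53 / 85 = -0.62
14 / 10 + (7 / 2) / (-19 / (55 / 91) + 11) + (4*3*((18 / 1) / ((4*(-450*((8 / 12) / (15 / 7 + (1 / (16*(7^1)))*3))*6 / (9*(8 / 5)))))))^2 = 29014603601 / 13769000000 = 2.11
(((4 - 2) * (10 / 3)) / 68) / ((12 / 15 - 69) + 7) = -25 / 15606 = -0.00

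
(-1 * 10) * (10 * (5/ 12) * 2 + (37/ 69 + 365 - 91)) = -65060/ 23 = -2828.70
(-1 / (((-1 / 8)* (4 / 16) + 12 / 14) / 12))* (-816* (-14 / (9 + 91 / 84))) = -368492544 / 22385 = -16461.58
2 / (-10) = -1 / 5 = -0.20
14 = 14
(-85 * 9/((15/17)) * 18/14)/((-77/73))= 569619/539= 1056.81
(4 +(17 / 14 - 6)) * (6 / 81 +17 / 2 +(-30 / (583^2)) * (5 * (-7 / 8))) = -314751389 / 46719288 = -6.74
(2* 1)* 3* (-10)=-60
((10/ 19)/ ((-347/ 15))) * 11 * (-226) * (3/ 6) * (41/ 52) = 3822225/ 171418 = 22.30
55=55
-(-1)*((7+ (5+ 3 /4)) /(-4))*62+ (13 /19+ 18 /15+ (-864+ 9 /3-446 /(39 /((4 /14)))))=-219930499 /207480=-1060.01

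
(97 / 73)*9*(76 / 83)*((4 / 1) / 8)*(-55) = -301.13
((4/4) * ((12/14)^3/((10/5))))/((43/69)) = 7452/14749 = 0.51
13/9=1.44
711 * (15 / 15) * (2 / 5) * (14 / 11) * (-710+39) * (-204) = 247735152 / 5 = 49547030.40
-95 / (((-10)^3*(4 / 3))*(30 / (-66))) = -627 / 4000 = -0.16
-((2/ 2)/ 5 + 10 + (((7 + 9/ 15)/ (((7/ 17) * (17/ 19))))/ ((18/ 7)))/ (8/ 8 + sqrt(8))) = -2852/ 315 - 722 * sqrt(2)/ 315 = -12.30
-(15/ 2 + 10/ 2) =-25/ 2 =-12.50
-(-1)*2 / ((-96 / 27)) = -9 / 16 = -0.56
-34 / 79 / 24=-17 / 948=-0.02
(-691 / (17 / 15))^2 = 107433225 / 289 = 371741.26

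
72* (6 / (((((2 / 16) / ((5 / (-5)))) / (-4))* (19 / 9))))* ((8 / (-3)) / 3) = -110592 / 19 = -5820.63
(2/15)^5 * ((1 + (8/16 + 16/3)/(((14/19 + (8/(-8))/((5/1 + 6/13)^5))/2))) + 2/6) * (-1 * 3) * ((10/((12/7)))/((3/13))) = -0.05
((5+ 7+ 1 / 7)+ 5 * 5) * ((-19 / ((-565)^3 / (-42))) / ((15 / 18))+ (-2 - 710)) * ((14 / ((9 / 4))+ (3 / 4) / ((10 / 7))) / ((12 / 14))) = -5068812428598919 / 24348886875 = -208174.30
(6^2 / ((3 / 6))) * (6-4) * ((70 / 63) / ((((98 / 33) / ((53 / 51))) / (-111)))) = -5177040 / 833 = -6214.93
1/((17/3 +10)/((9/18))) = 0.03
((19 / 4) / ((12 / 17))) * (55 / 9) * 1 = 17765 / 432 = 41.12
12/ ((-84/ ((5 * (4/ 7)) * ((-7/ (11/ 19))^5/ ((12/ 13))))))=55204627205/ 483153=114259.10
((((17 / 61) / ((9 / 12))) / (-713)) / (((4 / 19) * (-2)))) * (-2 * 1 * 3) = -323 / 43493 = -0.01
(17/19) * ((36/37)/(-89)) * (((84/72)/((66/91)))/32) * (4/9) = -10829/49553064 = -0.00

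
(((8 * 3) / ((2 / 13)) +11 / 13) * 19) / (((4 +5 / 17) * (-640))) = -658597 / 607360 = -1.08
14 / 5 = 2.80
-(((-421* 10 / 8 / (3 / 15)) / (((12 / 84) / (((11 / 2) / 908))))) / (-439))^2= -656788680625 / 10169057698816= -0.06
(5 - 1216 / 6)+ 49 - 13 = -485 / 3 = -161.67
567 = 567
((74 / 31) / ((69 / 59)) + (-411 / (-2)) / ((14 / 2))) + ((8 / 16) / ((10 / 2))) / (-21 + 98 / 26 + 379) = 11055121972 / 352090095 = 31.40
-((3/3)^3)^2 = -1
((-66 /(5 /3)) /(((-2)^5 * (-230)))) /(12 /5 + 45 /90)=-99 /53360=-0.00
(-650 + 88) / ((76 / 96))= -709.89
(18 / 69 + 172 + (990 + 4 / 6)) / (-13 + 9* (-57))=-40121 / 18147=-2.21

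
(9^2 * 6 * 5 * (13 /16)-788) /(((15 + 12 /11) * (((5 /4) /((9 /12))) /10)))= 104401 /236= 442.38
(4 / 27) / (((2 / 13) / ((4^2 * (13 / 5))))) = 5408 / 135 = 40.06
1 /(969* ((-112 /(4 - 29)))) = 25 /108528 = 0.00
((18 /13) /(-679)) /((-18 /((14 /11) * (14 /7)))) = 4 /13871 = 0.00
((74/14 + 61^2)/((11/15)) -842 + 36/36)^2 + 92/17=1812272098621/100793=17980138.49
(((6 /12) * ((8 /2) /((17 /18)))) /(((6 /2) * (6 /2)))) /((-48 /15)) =-0.07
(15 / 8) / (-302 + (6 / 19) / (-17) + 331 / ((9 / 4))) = -43605 / 3602528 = -0.01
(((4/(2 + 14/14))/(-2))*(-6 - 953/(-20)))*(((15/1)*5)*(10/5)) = -4165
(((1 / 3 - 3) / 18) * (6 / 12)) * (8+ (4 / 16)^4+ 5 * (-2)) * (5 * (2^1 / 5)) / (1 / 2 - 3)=-511 / 4320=-0.12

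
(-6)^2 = 36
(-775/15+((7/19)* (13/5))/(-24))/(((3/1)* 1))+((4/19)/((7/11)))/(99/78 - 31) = -70924449/4112360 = -17.25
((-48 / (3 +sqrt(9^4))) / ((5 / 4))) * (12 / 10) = -96 / 175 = -0.55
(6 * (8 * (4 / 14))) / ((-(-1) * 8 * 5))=12 / 35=0.34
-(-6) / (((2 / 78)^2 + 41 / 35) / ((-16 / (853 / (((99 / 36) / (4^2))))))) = -1756755 / 106447576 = -0.02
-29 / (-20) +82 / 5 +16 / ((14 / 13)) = 4579 / 140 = 32.71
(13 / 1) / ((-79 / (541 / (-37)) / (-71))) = -499343 / 2923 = -170.83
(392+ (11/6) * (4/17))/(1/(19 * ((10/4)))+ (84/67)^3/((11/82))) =3145173431345/117906414123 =26.68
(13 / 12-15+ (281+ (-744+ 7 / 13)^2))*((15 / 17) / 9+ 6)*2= 348782875295 / 51714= 6744457.50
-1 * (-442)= 442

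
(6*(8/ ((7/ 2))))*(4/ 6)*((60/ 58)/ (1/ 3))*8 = 46080/ 203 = 227.00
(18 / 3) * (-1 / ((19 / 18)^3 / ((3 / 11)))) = -104976 / 75449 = -1.39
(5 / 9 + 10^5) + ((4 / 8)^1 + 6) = 1800127 / 18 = 100007.06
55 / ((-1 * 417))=-55 / 417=-0.13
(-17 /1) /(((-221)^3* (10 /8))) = 4 /3174665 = 0.00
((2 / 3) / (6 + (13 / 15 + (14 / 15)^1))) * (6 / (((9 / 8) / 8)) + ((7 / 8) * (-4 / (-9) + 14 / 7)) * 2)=325 / 81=4.01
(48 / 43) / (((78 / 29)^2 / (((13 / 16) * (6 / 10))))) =841 / 11180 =0.08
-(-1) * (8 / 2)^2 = 16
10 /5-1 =1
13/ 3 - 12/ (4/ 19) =-52.67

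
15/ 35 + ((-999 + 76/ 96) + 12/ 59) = -9887977/ 9912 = -997.58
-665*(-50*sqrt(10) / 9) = 33250*sqrt(10) / 9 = 11682.86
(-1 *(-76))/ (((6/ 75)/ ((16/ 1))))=15200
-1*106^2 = -11236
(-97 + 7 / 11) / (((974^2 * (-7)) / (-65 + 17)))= -12720 / 18262013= -0.00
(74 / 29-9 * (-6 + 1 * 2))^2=1249924 / 841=1486.24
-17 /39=-0.44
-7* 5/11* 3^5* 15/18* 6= -42525/11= -3865.91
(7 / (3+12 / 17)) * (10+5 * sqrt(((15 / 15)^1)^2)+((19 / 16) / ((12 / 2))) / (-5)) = 122077 / 4320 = 28.26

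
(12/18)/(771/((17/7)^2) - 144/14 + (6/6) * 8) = 4046/779487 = 0.01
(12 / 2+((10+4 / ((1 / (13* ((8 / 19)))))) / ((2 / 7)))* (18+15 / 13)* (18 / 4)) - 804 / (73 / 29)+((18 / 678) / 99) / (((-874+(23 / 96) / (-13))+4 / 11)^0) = 9308.39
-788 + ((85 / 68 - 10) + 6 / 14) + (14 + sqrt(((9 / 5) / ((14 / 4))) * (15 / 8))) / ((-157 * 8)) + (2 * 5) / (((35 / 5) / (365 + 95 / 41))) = -24475499 / 90118 - 3 * sqrt(21) / 17584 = -271.59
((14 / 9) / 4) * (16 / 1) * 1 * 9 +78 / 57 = 1090 / 19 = 57.37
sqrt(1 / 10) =sqrt(10) / 10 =0.32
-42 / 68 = -21 / 34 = -0.62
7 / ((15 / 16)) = 112 / 15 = 7.47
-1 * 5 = -5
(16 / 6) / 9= 8 / 27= 0.30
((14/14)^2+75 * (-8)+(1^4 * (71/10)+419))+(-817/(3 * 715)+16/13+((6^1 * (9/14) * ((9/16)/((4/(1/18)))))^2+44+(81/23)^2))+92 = -4308211250699/182191865856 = -23.65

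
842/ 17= 49.53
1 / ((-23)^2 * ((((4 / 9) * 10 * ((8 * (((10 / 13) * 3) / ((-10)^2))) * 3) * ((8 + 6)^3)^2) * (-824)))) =-13 / 105027027976192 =-0.00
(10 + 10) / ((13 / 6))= 120 / 13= 9.23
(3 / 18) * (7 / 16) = 7 / 96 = 0.07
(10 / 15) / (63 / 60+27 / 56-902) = -560 / 756393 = -0.00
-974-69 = -1043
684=684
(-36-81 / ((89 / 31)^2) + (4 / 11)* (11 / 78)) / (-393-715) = 14141041 / 342282252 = 0.04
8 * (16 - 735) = -5752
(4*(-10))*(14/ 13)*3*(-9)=15120/ 13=1163.08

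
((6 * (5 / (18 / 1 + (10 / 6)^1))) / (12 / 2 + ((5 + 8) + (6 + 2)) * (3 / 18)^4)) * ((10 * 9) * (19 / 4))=16621200 / 153341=108.39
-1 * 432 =-432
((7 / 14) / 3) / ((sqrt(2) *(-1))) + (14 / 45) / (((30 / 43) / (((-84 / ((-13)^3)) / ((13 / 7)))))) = 58996 / 6426225 - sqrt(2) / 12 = -0.11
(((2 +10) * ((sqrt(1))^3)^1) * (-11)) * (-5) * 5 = 3300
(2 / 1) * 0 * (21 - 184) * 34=0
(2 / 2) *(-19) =-19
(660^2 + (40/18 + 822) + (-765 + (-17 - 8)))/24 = 980177/54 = 18151.43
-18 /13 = -1.38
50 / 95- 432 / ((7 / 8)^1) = -65594 / 133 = -493.19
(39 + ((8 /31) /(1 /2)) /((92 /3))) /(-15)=-9273 /3565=-2.60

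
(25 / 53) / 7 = 25 / 371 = 0.07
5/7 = 0.71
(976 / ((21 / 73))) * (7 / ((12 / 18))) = 35624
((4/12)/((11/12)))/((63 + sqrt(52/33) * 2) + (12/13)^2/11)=237805308/41185078795 - 456976 * sqrt(429)/41185078795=0.01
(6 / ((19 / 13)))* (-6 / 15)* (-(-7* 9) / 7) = -1404 / 95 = -14.78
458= 458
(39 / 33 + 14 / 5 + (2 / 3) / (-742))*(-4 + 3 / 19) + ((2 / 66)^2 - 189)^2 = 1492404890901508 / 41797785645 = 35705.36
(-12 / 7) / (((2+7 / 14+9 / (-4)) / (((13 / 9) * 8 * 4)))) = -6656 / 21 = -316.95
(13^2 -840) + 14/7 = -669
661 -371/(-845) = 558916/845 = 661.44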